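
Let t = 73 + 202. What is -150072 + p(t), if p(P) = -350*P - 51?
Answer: -246373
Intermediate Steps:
t = 275
p(P) = -51 - 350*P
-150072 + p(t) = -150072 + (-51 - 350*275) = -150072 + (-51 - 96250) = -150072 - 96301 = -246373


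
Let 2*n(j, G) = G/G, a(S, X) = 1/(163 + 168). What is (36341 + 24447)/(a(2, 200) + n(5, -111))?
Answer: 40241656/333 ≈ 1.2085e+5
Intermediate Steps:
a(S, X) = 1/331
n(j, G) = ½ (n(j, G) = (G/G)/2 = (½)*1 = ½)
(36341 + 24447)/(a(2, 200) + n(5, -111)) = (36341 + 24447)/(1/331 + ½) = 60788/(333/662) = 60788*(662/333) = 40241656/333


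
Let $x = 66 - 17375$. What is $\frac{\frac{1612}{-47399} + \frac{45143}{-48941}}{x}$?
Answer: $\frac{71568579}{1295246126801} \approx 5.5255 \cdot 10^{-5}$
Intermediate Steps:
$x = -17309$ ($x = 66 - 17375 = -17309$)
$\frac{\frac{1612}{-47399} + \frac{45143}{-48941}}{x} = \frac{\frac{1612}{-47399} + \frac{45143}{-48941}}{-17309} = \left(1612 \left(- \frac{1}{47399}\right) + 45143 \left(- \frac{1}{48941}\right)\right) \left(- \frac{1}{17309}\right) = \left(- \frac{52}{1529} - \frac{45143}{48941}\right) \left(- \frac{1}{17309}\right) = \left(- \frac{71568579}{74830789}\right) \left(- \frac{1}{17309}\right) = \frac{71568579}{1295246126801}$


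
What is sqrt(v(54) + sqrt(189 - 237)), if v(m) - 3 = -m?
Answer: sqrt(-51 + 4*I*sqrt(3)) ≈ 0.48396 + 7.1578*I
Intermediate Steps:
v(m) = 3 - m
sqrt(v(54) + sqrt(189 - 237)) = sqrt((3 - 1*54) + sqrt(189 - 237)) = sqrt((3 - 54) + sqrt(-48)) = sqrt(-51 + 4*I*sqrt(3))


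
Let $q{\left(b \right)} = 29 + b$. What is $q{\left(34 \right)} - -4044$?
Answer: $4107$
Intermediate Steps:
$q{\left(34 \right)} - -4044 = \left(29 + 34\right) - -4044 = 63 + 4044 = 4107$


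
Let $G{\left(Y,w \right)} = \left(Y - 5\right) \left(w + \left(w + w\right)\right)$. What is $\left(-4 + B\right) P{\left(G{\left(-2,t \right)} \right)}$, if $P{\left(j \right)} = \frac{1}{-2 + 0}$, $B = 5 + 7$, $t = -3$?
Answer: $-4$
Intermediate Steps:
$G{\left(Y,w \right)} = 3 w \left(-5 + Y\right)$ ($G{\left(Y,w \right)} = \left(-5 + Y\right) \left(w + 2 w\right) = \left(-5 + Y\right) 3 w = 3 w \left(-5 + Y\right)$)
$B = 12$
$P{\left(j \right)} = - \frac{1}{2}$ ($P{\left(j \right)} = \frac{1}{-2} = - \frac{1}{2}$)
$\left(-4 + B\right) P{\left(G{\left(-2,t \right)} \right)} = \left(-4 + 12\right) \left(- \frac{1}{2}\right) = 8 \left(- \frac{1}{2}\right) = -4$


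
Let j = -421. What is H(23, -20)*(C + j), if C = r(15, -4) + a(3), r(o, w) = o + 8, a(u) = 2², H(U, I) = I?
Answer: 7880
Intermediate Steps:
a(u) = 4
r(o, w) = 8 + o
C = 27 (C = (8 + 15) + 4 = 23 + 4 = 27)
H(23, -20)*(C + j) = -20*(27 - 421) = -20*(-394) = 7880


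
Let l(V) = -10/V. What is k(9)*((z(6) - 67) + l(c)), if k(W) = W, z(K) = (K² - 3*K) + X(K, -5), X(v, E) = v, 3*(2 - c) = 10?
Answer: -639/2 ≈ -319.50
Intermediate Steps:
c = -4/3 (c = 2 - ⅓*10 = 2 - 10/3 = -4/3 ≈ -1.3333)
z(K) = K² - 2*K (z(K) = (K² - 3*K) + K = K² - 2*K)
k(9)*((z(6) - 67) + l(c)) = 9*((6*(-2 + 6) - 67) - 10/(-4/3)) = 9*((6*4 - 67) - 10*(-¾)) = 9*((24 - 67) + 15/2) = 9*(-43 + 15/2) = 9*(-71/2) = -639/2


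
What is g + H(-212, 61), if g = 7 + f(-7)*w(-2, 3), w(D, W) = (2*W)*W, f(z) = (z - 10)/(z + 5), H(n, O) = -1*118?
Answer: 42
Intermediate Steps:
H(n, O) = -118
f(z) = (-10 + z)/(5 + z)
w(D, W) = 2*W²
g = 160 (g = 7 + ((-10 - 7)/(5 - 7))*(2*3²) = 7 + (-17/(-2))*(2*9) = 7 - ½*(-17)*18 = 7 + (17/2)*18 = 7 + 153 = 160)
g + H(-212, 61) = 160 - 118 = 42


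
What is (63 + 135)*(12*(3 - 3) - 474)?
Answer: -93852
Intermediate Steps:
(63 + 135)*(12*(3 - 3) - 474) = 198*(12*0 - 474) = 198*(0 - 474) = 198*(-474) = -93852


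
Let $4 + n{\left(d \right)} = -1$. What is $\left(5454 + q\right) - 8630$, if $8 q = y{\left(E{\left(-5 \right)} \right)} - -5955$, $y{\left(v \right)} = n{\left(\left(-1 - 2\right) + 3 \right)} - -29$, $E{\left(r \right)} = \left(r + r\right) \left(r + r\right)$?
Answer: $- \frac{19429}{8} \approx -2428.6$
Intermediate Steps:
$n{\left(d \right)} = -5$ ($n{\left(d \right)} = -4 - 1 = -5$)
$E{\left(r \right)} = 4 r^{2}$ ($E{\left(r \right)} = 2 r 2 r = 4 r^{2}$)
$y{\left(v \right)} = 24$ ($y{\left(v \right)} = -5 - -29 = -5 + 29 = 24$)
$q = \frac{5979}{8}$ ($q = \frac{24 - -5955}{8} = \frac{24 + 5955}{8} = \frac{1}{8} \cdot 5979 = \frac{5979}{8} \approx 747.38$)
$\left(5454 + q\right) - 8630 = \left(5454 + \frac{5979}{8}\right) - 8630 = \frac{49611}{8} - 8630 = - \frac{19429}{8}$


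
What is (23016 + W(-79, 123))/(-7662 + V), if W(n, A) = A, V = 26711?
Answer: 23139/19049 ≈ 1.2147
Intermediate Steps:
(23016 + W(-79, 123))/(-7662 + V) = (23016 + 123)/(-7662 + 26711) = 23139/19049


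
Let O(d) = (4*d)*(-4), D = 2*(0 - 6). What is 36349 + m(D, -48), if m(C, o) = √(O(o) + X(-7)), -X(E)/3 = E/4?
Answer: 36349 + √3093/2 ≈ 36377.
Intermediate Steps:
X(E) = -3*E/4
D = -12 (D = 2*(-6) = -12)
O(d) = -16*d
m(C, o) = √(21/4 - 16*o) (m(C, o) = √(-16*o - ¾*(-7)) = √(-16*o + 21/4) = √(21/4 - 16*o))
36349 + m(D, -48) = 36349 + √(21 - 64*(-48))/2 = 36349 + √(21 + 3072)/2 = 36349 + √3093/2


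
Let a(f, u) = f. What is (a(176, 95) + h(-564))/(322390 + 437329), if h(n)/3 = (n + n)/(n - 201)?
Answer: 15336/64576115 ≈ 0.00023749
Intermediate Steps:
h(n) = 6*n/(-201 + n) (h(n) = 3*((n + n)/(n - 201)) = 3*((2*n)/(-201 + n)) = 3*(2*n/(-201 + n)) = 6*n/(-201 + n))
(a(176, 95) + h(-564))/(322390 + 437329) = (176 + 6*(-564)/(-201 - 564))/(322390 + 437329) = (176 + 6*(-564)/(-765))/759719 = (176 + 6*(-564)*(-1/765))*(1/759719) = (176 + 376/85)*(1/759719) = (15336/85)*(1/759719) = 15336/64576115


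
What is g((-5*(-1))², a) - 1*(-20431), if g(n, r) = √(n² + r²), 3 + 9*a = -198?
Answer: 20431 + √10114/3 ≈ 20465.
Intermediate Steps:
a = -67/3 (a = -⅓ + (⅑)*(-198) = -⅓ - 22 = -67/3 ≈ -22.333)
g((-5*(-1))², a) - 1*(-20431) = √(((-5*(-1))²)² + (-67/3)²) - 1*(-20431) = √((5²)² + 4489/9) + 20431 = √(25² + 4489/9) + 20431 = √(625 + 4489/9) + 20431 = √(10114/9) + 20431 = √10114/3 + 20431 = 20431 + √10114/3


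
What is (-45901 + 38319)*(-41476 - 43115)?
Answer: 641368962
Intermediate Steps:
(-45901 + 38319)*(-41476 - 43115) = -7582*(-84591) = 641368962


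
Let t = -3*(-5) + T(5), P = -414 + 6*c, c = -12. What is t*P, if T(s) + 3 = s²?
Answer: -17982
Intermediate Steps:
T(s) = -3 + s²
P = -486 (P = -414 + 6*(-12) = -414 - 72 = -486)
t = 37 (t = -3*(-5) + (-3 + 5²) = 15 + (-3 + 25) = 15 + 22 = 37)
t*P = 37*(-486) = -17982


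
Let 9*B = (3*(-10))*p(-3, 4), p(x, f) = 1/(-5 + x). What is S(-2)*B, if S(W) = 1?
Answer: 5/12 ≈ 0.41667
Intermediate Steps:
B = 5/12 (B = ((3*(-10))/(-5 - 3))/9 = (-30/(-8))/9 = (-30*(-⅛))/9 = (⅑)*(15/4) = 5/12 ≈ 0.41667)
S(-2)*B = 1*(5/12) = 5/12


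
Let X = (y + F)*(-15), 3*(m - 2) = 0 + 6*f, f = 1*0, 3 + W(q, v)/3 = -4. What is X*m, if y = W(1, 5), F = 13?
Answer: 240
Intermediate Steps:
W(q, v) = -21 (W(q, v) = -9 + 3*(-4) = -9 - 12 = -21)
y = -21
f = 0
m = 2 (m = 2 + (0 + 6*0)/3 = 2 + (0 + 0)/3 = 2 + (1/3)*0 = 2 + 0 = 2)
X = 120 (X = (-21 + 13)*(-15) = -8*(-15) = 120)
X*m = 120*2 = 240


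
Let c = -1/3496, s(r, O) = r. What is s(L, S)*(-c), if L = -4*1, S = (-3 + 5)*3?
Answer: -1/874 ≈ -0.0011442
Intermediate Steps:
S = 6 (S = 2*3 = 6)
L = -4
c = -1/3496 (c = -1*1/3496 = -1/3496 ≈ -0.00028604)
s(L, S)*(-c) = -(-4)*(-1)/3496 = -4*1/3496 = -1/874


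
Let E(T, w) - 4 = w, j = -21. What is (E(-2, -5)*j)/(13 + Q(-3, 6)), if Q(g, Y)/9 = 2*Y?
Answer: 21/121 ≈ 0.17355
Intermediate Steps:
Q(g, Y) = 18*Y (Q(g, Y) = 9*(2*Y) = 18*Y)
E(T, w) = 4 + w
(E(-2, -5)*j)/(13 + Q(-3, 6)) = ((4 - 5)*(-21))/(13 + 18*6) = (-1*(-21))/(13 + 108) = 21/121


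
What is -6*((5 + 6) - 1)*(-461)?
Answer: 27660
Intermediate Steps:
-6*((5 + 6) - 1)*(-461) = -6*(11 - 1)*(-461) = -6*10*(-461) = -60*(-461) = 27660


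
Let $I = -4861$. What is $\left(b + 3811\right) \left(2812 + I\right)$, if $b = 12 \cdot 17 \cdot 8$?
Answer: $-11152707$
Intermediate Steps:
$b = 1632$ ($b = 204 \cdot 8 = 1632$)
$\left(b + 3811\right) \left(2812 + I\right) = \left(1632 + 3811\right) \left(2812 - 4861\right) = 5443 \left(-2049\right) = -11152707$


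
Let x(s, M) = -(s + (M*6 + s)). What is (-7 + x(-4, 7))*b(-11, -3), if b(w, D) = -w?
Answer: -451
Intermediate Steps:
x(s, M) = -6*M - 2*s (x(s, M) = -(s + (6*M + s)) = -(s + (s + 6*M)) = -(2*s + 6*M) = -6*M - 2*s)
(-7 + x(-4, 7))*b(-11, -3) = (-7 + (-6*7 - 2*(-4)))*(-1*(-11)) = (-7 + (-42 + 8))*11 = (-7 - 34)*11 = -41*11 = -451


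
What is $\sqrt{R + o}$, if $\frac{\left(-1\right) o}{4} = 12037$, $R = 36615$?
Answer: $i \sqrt{11533} \approx 107.39 i$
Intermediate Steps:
$o = -48148$ ($o = \left(-4\right) 12037 = -48148$)
$\sqrt{R + o} = \sqrt{36615 - 48148} = \sqrt{-11533} = i \sqrt{11533}$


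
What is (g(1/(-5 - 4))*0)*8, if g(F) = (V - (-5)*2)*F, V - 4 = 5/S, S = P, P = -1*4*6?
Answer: 0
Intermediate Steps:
P = -24 (P = -4*6 = -24)
S = -24
V = 91/24 (V = 4 + 5/(-24) = 4 + 5*(-1/24) = 4 - 5/24 = 91/24 ≈ 3.7917)
g(F) = 331*F/24 (g(F) = (91/24 - (-5)*2)*F = (91/24 - 1*(-10))*F = (91/24 + 10)*F = 331*F/24)
(g(1/(-5 - 4))*0)*8 = ((331/(24*(-5 - 4)))*0)*8 = (((331/24)/(-9))*0)*8 = (((331/24)*(-1/9))*0)*8 = -331/216*0*8 = 0*8 = 0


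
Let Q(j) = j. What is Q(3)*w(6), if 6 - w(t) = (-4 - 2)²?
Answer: -90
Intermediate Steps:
w(t) = -30 (w(t) = 6 - (-4 - 2)² = 6 - 1*(-6)² = 6 - 1*36 = 6 - 36 = -30)
Q(3)*w(6) = 3*(-30) = -90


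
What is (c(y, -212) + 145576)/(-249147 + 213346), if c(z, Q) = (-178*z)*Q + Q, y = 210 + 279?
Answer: -18598268/35801 ≈ -519.49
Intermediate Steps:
y = 489
c(z, Q) = Q - 178*Q*z (c(z, Q) = -178*Q*z + Q = Q - 178*Q*z)
(c(y, -212) + 145576)/(-249147 + 213346) = (-212*(1 - 178*489) + 145576)/(-249147 + 213346) = (-212*(1 - 87042) + 145576)/(-35801) = (-212*(-87041) + 145576)*(-1/35801) = (18452692 + 145576)*(-1/35801) = 18598268*(-1/35801) = -18598268/35801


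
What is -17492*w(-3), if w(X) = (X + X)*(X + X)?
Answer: -629712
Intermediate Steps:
w(X) = 4*X² (w(X) = (2*X)*(2*X) = 4*X²)
-17492*w(-3) = -69968*(-3)² = -69968*9 = -17492*36 = -629712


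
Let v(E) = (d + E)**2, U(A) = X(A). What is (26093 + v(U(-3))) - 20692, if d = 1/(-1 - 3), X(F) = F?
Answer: 86585/16 ≈ 5411.6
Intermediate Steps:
U(A) = A
d = -1/4 (d = 1/(-4) = -1/4 ≈ -0.25000)
v(E) = (-1/4 + E)**2
(26093 + v(U(-3))) - 20692 = (26093 + (-1 + 4*(-3))**2/16) - 20692 = (26093 + (-1 - 12)**2/16) - 20692 = (26093 + (1/16)*(-13)**2) - 20692 = (26093 + (1/16)*169) - 20692 = (26093 + 169/16) - 20692 = 417657/16 - 20692 = 86585/16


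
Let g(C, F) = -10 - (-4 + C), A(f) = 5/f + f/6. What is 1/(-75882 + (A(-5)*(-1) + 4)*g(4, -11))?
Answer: -3/227821 ≈ -1.3168e-5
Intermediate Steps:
A(f) = 5/f + f/6 (A(f) = 5/f + f*(1/6) = 5/f + f/6)
g(C, F) = -6 - C (g(C, F) = -10 + (4 - C) = -6 - C)
1/(-75882 + (A(-5)*(-1) + 4)*g(4, -11)) = 1/(-75882 + ((5/(-5) + (1/6)*(-5))*(-1) + 4)*(-6 - 1*4)) = 1/(-75882 + ((5*(-1/5) - 5/6)*(-1) + 4)*(-6 - 4)) = 1/(-75882 + ((-1 - 5/6)*(-1) + 4)*(-10)) = 1/(-75882 + (-11/6*(-1) + 4)*(-10)) = 1/(-75882 + (11/6 + 4)*(-10)) = 1/(-75882 + (35/6)*(-10)) = 1/(-75882 - 175/3) = 1/(-227821/3) = -3/227821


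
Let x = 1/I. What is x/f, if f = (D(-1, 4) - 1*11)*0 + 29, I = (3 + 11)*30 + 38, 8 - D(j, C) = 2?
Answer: 1/13282 ≈ 7.5290e-5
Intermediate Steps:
D(j, C) = 6 (D(j, C) = 8 - 1*2 = 8 - 2 = 6)
I = 458 (I = 14*30 + 38 = 420 + 38 = 458)
x = 1/458 ≈ 0.0021834
f = 29 (f = (6 - 1*11)*0 + 29 = (6 - 11)*0 + 29 = -5*0 + 29 = 0 + 29 = 29)
x/f = (1/458)/29 = (1/458)*(1/29) = 1/13282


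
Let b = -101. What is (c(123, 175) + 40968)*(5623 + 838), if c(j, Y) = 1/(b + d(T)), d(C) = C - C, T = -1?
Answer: 26734112587/101 ≈ 2.6469e+8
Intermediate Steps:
d(C) = 0
c(j, Y) = -1/101 (c(j, Y) = 1/(-101 + 0) = 1/(-101) = -1/101)
(c(123, 175) + 40968)*(5623 + 838) = (-1/101 + 40968)*(5623 + 838) = (4137767/101)*6461 = 26734112587/101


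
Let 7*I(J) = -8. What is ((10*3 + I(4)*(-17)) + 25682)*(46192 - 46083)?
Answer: 19633080/7 ≈ 2.8047e+6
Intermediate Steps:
I(J) = -8/7 (I(J) = (⅐)*(-8) = -8/7)
((10*3 + I(4)*(-17)) + 25682)*(46192 - 46083) = ((10*3 - 8/7*(-17)) + 25682)*(46192 - 46083) = ((30 + 136/7) + 25682)*109 = (346/7 + 25682)*109 = (180120/7)*109 = 19633080/7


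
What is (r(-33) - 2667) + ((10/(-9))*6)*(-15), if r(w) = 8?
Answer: -2559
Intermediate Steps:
(r(-33) - 2667) + ((10/(-9))*6)*(-15) = (8 - 2667) + ((10/(-9))*6)*(-15) = -2659 + ((10*(-⅑))*6)*(-15) = -2659 - 10/9*6*(-15) = -2659 - 20/3*(-15) = -2659 + 100 = -2559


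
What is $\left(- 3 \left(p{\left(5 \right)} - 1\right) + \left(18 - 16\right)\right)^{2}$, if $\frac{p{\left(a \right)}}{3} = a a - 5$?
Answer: $30625$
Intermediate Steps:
$p{\left(a \right)} = -15 + 3 a^{2}$ ($p{\left(a \right)} = 3 \left(a a - 5\right) = 3 \left(a^{2} - 5\right) = 3 \left(-5 + a^{2}\right) = -15 + 3 a^{2}$)
$\left(- 3 \left(p{\left(5 \right)} - 1\right) + \left(18 - 16\right)\right)^{2} = \left(- 3 \left(\left(-15 + 3 \cdot 5^{2}\right) - 1\right) + \left(18 - 16\right)\right)^{2} = \left(- 3 \left(\left(-15 + 3 \cdot 25\right) - 1\right) + 2\right)^{2} = \left(- 3 \left(\left(-15 + 75\right) - 1\right) + 2\right)^{2} = \left(- 3 \left(60 - 1\right) + 2\right)^{2} = \left(\left(-3\right) 59 + 2\right)^{2} = \left(-177 + 2\right)^{2} = \left(-175\right)^{2} = 30625$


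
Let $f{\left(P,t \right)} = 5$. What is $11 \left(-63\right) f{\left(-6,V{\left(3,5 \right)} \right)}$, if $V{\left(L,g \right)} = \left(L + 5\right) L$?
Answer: $-3465$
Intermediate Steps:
$V{\left(L,g \right)} = L \left(5 + L\right)$ ($V{\left(L,g \right)} = \left(5 + L\right) L = L \left(5 + L\right)$)
$11 \left(-63\right) f{\left(-6,V{\left(3,5 \right)} \right)} = 11 \left(-63\right) 5 = \left(-693\right) 5 = -3465$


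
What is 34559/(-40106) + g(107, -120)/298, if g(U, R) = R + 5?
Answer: -3727693/2987897 ≈ -1.2476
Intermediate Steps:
g(U, R) = 5 + R
34559/(-40106) + g(107, -120)/298 = 34559/(-40106) + (5 - 120)/298 = 34559*(-1/40106) - 115*1/298 = -34559/40106 - 115/298 = -3727693/2987897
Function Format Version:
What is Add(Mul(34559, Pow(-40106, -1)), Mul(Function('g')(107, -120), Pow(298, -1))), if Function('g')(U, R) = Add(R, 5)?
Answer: Rational(-3727693, 2987897) ≈ -1.2476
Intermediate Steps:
Function('g')(U, R) = Add(5, R)
Add(Mul(34559, Pow(-40106, -1)), Mul(Function('g')(107, -120), Pow(298, -1))) = Add(Mul(34559, Pow(-40106, -1)), Mul(Add(5, -120), Pow(298, -1))) = Add(Mul(34559, Rational(-1, 40106)), Mul(-115, Rational(1, 298))) = Add(Rational(-34559, 40106), Rational(-115, 298)) = Rational(-3727693, 2987897)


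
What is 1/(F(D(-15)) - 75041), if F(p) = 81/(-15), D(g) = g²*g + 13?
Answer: -5/375232 ≈ -1.3325e-5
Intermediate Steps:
D(g) = 13 + g³ (D(g) = g³ + 13 = 13 + g³)
F(p) = -27/5 (F(p) = 81*(-1/15) = -27/5)
1/(F(D(-15)) - 75041) = 1/(-27/5 - 75041) = 1/(-375232/5) = -5/375232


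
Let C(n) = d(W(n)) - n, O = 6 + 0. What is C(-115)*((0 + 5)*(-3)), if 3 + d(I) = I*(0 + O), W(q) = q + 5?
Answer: 8220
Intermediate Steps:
O = 6
W(q) = 5 + q
d(I) = -3 + 6*I (d(I) = -3 + I*(0 + 6) = -3 + I*6 = -3 + 6*I)
C(n) = 27 + 5*n (C(n) = (-3 + 6*(5 + n)) - n = (-3 + (30 + 6*n)) - n = (27 + 6*n) - n = 27 + 5*n)
C(-115)*((0 + 5)*(-3)) = (27 + 5*(-115))*((0 + 5)*(-3)) = (27 - 575)*(5*(-3)) = -548*(-15) = 8220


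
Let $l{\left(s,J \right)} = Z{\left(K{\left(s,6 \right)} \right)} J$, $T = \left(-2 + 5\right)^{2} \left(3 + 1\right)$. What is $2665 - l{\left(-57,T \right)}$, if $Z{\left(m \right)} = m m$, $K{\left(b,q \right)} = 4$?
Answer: $2089$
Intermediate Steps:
$Z{\left(m \right)} = m^{2}$
$T = 36$ ($T = 3^{2} \cdot 4 = 9 \cdot 4 = 36$)
$l{\left(s,J \right)} = 16 J$ ($l{\left(s,J \right)} = 4^{2} J = 16 J$)
$2665 - l{\left(-57,T \right)} = 2665 - 16 \cdot 36 = 2665 - 576 = 2089$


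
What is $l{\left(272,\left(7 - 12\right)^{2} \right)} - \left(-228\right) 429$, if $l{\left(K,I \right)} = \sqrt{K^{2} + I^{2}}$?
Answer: $97812 + \sqrt{74609} \approx 98085.0$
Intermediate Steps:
$l{\left(K,I \right)} = \sqrt{I^{2} + K^{2}}$
$l{\left(272,\left(7 - 12\right)^{2} \right)} - \left(-228\right) 429 = \sqrt{\left(\left(7 - 12\right)^{2}\right)^{2} + 272^{2}} - \left(-228\right) 429 = \sqrt{\left(\left(-5\right)^{2}\right)^{2} + 73984} - -97812 = \sqrt{25^{2} + 73984} + 97812 = \sqrt{625 + 73984} + 97812 = \sqrt{74609} + 97812 = 97812 + \sqrt{74609}$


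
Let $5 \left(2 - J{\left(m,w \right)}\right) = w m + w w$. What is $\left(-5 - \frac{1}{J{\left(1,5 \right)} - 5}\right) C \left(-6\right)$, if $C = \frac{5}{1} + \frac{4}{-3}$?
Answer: $\frac{968}{9} \approx 107.56$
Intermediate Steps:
$J{\left(m,w \right)} = 2 - \frac{w^{2}}{5} - \frac{m w}{5}$ ($J{\left(m,w \right)} = 2 - \frac{w m + w w}{5} = 2 - \frac{m w + w^{2}}{5} = 2 - \frac{w^{2} + m w}{5} = 2 - \left(\frac{w^{2}}{5} + \frac{m w}{5}\right) = 2 - \frac{w^{2}}{5} - \frac{m w}{5}$)
$C = \frac{11}{3}$ ($C = 5 \cdot 1 + 4 \left(- \frac{1}{3}\right) = 5 - \frac{4}{3} = \frac{11}{3} \approx 3.6667$)
$\left(-5 - \frac{1}{J{\left(1,5 \right)} - 5}\right) C \left(-6\right) = \left(-5 - \frac{1}{\left(2 - \frac{5^{2}}{5} - \frac{1}{5} \cdot 5\right) - 5}\right) \frac{11}{3} \left(-6\right) = \left(-5 - \frac{1}{\left(2 - 5 - 1\right) - 5}\right) \frac{11}{3} \left(-6\right) = \left(-5 - \frac{1}{-4 - 5}\right) \frac{11}{3} \left(-6\right) = \left(-5 - \frac{1}{-9}\right) \frac{11}{3} \left(-6\right) = \left(-5 - - \frac{1}{9}\right) \frac{11}{3} \left(-6\right) = \left(-5 + \frac{1}{9}\right) \frac{11}{3} \left(-6\right) = \left(- \frac{44}{9}\right) \frac{11}{3} \left(-6\right) = \left(- \frac{484}{27}\right) \left(-6\right) = \frac{968}{9}$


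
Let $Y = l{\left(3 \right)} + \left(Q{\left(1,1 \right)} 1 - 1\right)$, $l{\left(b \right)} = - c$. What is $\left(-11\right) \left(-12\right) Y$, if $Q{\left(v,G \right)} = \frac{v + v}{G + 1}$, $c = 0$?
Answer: $0$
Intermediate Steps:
$l{\left(b \right)} = 0$ ($l{\left(b \right)} = \left(-1\right) 0 = 0$)
$Q{\left(v,G \right)} = \frac{2 v}{1 + G}$
$Y = 0$ ($Y = 0 - \left(1 - 2 \cdot 1 \frac{1}{1 + 1} \cdot 1\right) = 0 - \left(1 - 2 \cdot 1 \cdot \frac{1}{2} \cdot 1\right) = 0 + \left(1 \cdot 1 - 1\right) = 0 + \left(1 - 1\right) = 0 + 0 = 0$)
$\left(-11\right) \left(-12\right) Y = \left(-11\right) \left(-12\right) 0 = 132 \cdot 0 = 0$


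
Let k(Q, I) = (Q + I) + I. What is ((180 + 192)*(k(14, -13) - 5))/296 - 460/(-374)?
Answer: -278627/13838 ≈ -20.135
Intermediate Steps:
k(Q, I) = Q + 2*I (k(Q, I) = (I + Q) + I = Q + 2*I)
((180 + 192)*(k(14, -13) - 5))/296 - 460/(-374) = ((180 + 192)*((14 + 2*(-13)) - 5))/296 - 460/(-374) = (372*((14 - 26) - 5))*(1/296) - 460*(-1/374) = (372*(-12 - 5))*(1/296) + 230/187 = (372*(-17))*(1/296) + 230/187 = -6324*1/296 + 230/187 = -1581/74 + 230/187 = -278627/13838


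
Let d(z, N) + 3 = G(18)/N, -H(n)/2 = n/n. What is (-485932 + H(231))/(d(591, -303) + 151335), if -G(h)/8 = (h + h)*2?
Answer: -8179889/2547454 ≈ -3.2110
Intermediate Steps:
H(n) = -2 (H(n) = -2*n/n = -2*1 = -2)
G(h) = -32*h (G(h) = -8*(h + h)*2 = -8*2*h*2 = -32*h)
d(z, N) = -3 - 576/N (d(z, N) = -3 + (-32*18)/N = -3 - 576/N)
(-485932 + H(231))/(d(591, -303) + 151335) = (-485932 - 2)/((-3 - 576/(-303)) + 151335) = -485934/((-3 - 576*(-1/303)) + 151335) = -485934/((-3 + 192/101) + 151335) = -485934/(-111/101 + 151335) = -485934/15284724/101 = -485934*101/15284724 = -8179889/2547454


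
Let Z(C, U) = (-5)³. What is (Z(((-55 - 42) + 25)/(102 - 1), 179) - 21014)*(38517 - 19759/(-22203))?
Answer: -18078341476690/22203 ≈ -8.1423e+8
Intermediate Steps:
Z(C, U) = -125
(Z(((-55 - 42) + 25)/(102 - 1), 179) - 21014)*(38517 - 19759/(-22203)) = (-125 - 21014)*(38517 - 19759/(-22203)) = -21139*(38517 - 19759*(-1/22203)) = -21139*(38517 + 19759/22203) = -21139*855212710/22203 = -18078341476690/22203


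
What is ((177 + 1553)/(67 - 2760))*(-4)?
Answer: 6920/2693 ≈ 2.5696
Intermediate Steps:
((177 + 1553)/(67 - 2760))*(-4) = (1730/(-2693))*(-4) = (1730*(-1/2693))*(-4) = -1730/2693*(-4) = 6920/2693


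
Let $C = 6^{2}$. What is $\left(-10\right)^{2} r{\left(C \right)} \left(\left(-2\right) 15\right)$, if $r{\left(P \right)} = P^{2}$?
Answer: $-3888000$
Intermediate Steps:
$C = 36$
$\left(-10\right)^{2} r{\left(C \right)} \left(\left(-2\right) 15\right) = \left(-10\right)^{2} \cdot 36^{2} \left(\left(-2\right) 15\right) = 100 \cdot 1296 \left(-30\right) = 129600 \left(-30\right) = -3888000$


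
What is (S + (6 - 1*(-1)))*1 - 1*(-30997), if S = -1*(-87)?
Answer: 31091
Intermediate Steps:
S = 87
(S + (6 - 1*(-1)))*1 - 1*(-30997) = (87 + (6 - 1*(-1)))*1 - 1*(-30997) = (87 + (6 + 1))*1 + 30997 = (87 + 7)*1 + 30997 = 94*1 + 30997 = 94 + 30997 = 31091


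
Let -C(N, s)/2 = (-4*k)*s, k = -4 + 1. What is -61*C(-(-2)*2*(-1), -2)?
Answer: -2928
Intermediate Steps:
k = -3
C(N, s) = -24*s (C(N, s) = -2*(-4*(-3))*s = -24*s)
-61*C(-(-2)*2*(-1), -2) = -(-1464)*(-2) = -61*48 = -2928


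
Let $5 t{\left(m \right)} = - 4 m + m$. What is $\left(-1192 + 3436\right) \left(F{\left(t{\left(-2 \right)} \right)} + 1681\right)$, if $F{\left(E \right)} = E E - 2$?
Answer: $\frac{94272684}{25} \approx 3.7709 \cdot 10^{6}$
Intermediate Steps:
$t{\left(m \right)} = - \frac{3 m}{5}$ ($t{\left(m \right)} = \frac{- 4 m + m}{5} = \frac{\left(-3\right) m}{5} = - \frac{3 m}{5}$)
$F{\left(E \right)} = -2 + E^{2}$ ($F{\left(E \right)} = E^{2} - 2 = -2 + E^{2}$)
$\left(-1192 + 3436\right) \left(F{\left(t{\left(-2 \right)} \right)} + 1681\right) = \left(-1192 + 3436\right) \left(\left(-2 + \left(\left(- \frac{3}{5}\right) \left(-2\right)\right)^{2}\right) + 1681\right) = 2244 \left(\left(-2 + \left(\frac{6}{5}\right)^{2}\right) + 1681\right) = 2244 \left(\left(-2 + \frac{36}{25}\right) + 1681\right) = 2244 \left(- \frac{14}{25} + 1681\right) = 2244 \cdot \frac{42011}{25} = \frac{94272684}{25}$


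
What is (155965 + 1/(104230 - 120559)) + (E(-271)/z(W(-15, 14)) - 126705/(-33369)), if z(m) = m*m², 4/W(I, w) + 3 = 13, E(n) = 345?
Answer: 234458424793151/1453019736 ≈ 1.6136e+5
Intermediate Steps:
W(I, w) = ⅖ (W(I, w) = 4/(-3 + 13) = 4/10 = 4*(⅒) = ⅖)
z(m) = m³
(155965 + 1/(104230 - 120559)) + (E(-271)/z(W(-15, 14)) - 126705/(-33369)) = (155965 + 1/(104230 - 120559)) + (345/((⅖)³) - 126705/(-33369)) = (155965 + 1/(-16329)) + (345/(8/125) - 126705*(-1/33369)) = (155965 - 1/16329) + (345*(125/8) + 42235/11123) = 2546752484/16329 + (43125/8 + 42235/11123) = 2546752484/16329 + 480017255/88984 = 234458424793151/1453019736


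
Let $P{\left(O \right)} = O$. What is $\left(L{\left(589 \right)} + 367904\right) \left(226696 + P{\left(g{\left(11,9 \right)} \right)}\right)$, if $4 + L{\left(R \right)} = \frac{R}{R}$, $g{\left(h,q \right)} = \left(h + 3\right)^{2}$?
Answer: $83473793692$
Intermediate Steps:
$g{\left(h,q \right)} = \left(3 + h\right)^{2}$
$L{\left(R \right)} = -3$ ($L{\left(R \right)} = -4 + \frac{R}{R} = -4 + 1 = -3$)
$\left(L{\left(589 \right)} + 367904\right) \left(226696 + P{\left(g{\left(11,9 \right)} \right)}\right) = \left(-3 + 367904\right) \left(226696 + \left(3 + 11\right)^{2}\right) = 367901 \left(226696 + 14^{2}\right) = 367901 \left(226696 + 196\right) = 367901 \cdot 226892 = 83473793692$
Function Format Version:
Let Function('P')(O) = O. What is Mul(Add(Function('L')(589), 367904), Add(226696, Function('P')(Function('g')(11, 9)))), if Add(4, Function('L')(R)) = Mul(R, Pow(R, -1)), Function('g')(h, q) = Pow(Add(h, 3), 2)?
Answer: 83473793692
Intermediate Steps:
Function('g')(h, q) = Pow(Add(3, h), 2)
Function('L')(R) = -3 (Function('L')(R) = Add(-4, Mul(R, Pow(R, -1))) = Add(-4, 1) = -3)
Mul(Add(Function('L')(589), 367904), Add(226696, Function('P')(Function('g')(11, 9)))) = Mul(Add(-3, 367904), Add(226696, Pow(Add(3, 11), 2))) = Mul(367901, Add(226696, Pow(14, 2))) = Mul(367901, Add(226696, 196)) = Mul(367901, 226892) = 83473793692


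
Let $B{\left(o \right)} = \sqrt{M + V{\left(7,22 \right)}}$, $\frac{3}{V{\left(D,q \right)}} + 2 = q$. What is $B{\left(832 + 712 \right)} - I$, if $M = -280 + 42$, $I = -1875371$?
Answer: $1875371 + \frac{i \sqrt{23785}}{10} \approx 1.8754 \cdot 10^{6} + 15.422 i$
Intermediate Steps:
$V{\left(D,q \right)} = \frac{3}{-2 + q}$
$M = -238$
$B{\left(o \right)} = \frac{i \sqrt{23785}}{10}$ ($B{\left(o \right)} = \sqrt{-238 + \frac{3}{-2 + 22}} = \sqrt{-238 + \frac{3}{20}} = \sqrt{- \frac{4757}{20}} = \frac{i \sqrt{23785}}{10}$)
$B{\left(832 + 712 \right)} - I = \frac{i \sqrt{23785}}{10} - -1875371 = \frac{i \sqrt{23785}}{10} + 1875371 = 1875371 + \frac{i \sqrt{23785}}{10}$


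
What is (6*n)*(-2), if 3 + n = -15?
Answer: 216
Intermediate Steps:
n = -18 (n = -3 - 15 = -18)
(6*n)*(-2) = (6*(-18))*(-2) = -108*(-2) = 216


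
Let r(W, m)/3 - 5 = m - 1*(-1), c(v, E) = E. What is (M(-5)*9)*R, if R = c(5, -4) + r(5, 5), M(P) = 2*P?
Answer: -2610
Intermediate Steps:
r(W, m) = 18 + 3*m (r(W, m) = 15 + 3*(m - 1*(-1)) = 15 + 3*(m + 1) = 15 + 3*(1 + m) = 15 + (3 + 3*m) = 18 + 3*m)
R = 29 (R = -4 + (18 + 3*5) = -4 + (18 + 15) = -4 + 33 = 29)
(M(-5)*9)*R = ((2*(-5))*9)*29 = -10*9*29 = -90*29 = -2610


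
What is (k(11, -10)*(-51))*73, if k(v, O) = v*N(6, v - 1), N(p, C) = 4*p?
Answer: -982872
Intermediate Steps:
k(v, O) = 24*v (k(v, O) = v*(4*6) = v*24 = 24*v)
(k(11, -10)*(-51))*73 = ((24*11)*(-51))*73 = (264*(-51))*73 = -13464*73 = -982872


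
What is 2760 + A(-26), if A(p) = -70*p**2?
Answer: -44560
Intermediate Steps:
2760 + A(-26) = 2760 - 70*(-26)**2 = 2760 - 70*676 = 2760 - 47320 = -44560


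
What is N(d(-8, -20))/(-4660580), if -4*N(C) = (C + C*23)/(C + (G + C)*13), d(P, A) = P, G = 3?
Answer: 12/85055585 ≈ 1.4108e-7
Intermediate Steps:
N(C) = -6*C/(39 + 14*C) (N(C) = -(C + C*23)/(4*(C + (3 + C)*13)) = -(C + 23*C)/(4*(C + (39 + 13*C))) = -24*C/(4*(39 + 14*C)) = -6*C/(39 + 14*C))
N(d(-8, -20))/(-4660580) = -6*(-8)/(39 + 14*(-8))/(-4660580) = -6*(-8)/(39 - 112)*(-1/4660580) = -6*(-8)/(-73)*(-1/4660580) = -6*(-8)*(-1/73)*(-1/4660580) = -48/73*(-1/4660580) = 12/85055585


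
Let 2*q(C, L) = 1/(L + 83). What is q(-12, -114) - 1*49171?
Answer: -3048603/62 ≈ -49171.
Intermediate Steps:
q(C, L) = 1/(2*(83 + L)) (q(C, L) = 1/(2*(L + 83)) = 1/(2*(83 + L)))
q(-12, -114) - 1*49171 = 1/(2*(83 - 114)) - 1*49171 = (½)/(-31) - 49171 = (½)*(-1/31) - 49171 = -1/62 - 49171 = -3048603/62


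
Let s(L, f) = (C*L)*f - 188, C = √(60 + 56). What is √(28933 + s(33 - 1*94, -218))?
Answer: √(28745 + 26596*√29) ≈ 414.69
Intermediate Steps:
C = 2*√29 (C = √116 = 2*√29 ≈ 10.770)
s(L, f) = -188 + 2*L*f*√29 (s(L, f) = ((2*√29)*L)*f - 188 = (2*L*√29)*f - 188 = 2*L*f*√29 - 188 = -188 + 2*L*f*√29)
√(28933 + s(33 - 1*94, -218)) = √(28933 + (-188 + 2*(33 - 1*94)*(-218)*√29)) = √(28933 + (-188 + 2*(33 - 94)*(-218)*√29)) = √(28933 + (-188 + 2*(-61)*(-218)*√29)) = √(28933 + (-188 + 26596*√29)) = √(28745 + 26596*√29)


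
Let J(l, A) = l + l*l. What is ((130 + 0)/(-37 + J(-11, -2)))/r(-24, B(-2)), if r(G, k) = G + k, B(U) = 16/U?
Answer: -65/1168 ≈ -0.055651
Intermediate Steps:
J(l, A) = l + l²
((130 + 0)/(-37 + J(-11, -2)))/r(-24, B(-2)) = ((130 + 0)/(-37 - 11*(1 - 11)))/(-24 + 16/(-2)) = (130/(-37 - 11*(-10)))/(-24 + 16*(-½)) = (130/(-37 + 110))/(-24 - 8) = (130/73)/(-32) = ((1/73)*130)*(-1/32) = (130/73)*(-1/32) = -65/1168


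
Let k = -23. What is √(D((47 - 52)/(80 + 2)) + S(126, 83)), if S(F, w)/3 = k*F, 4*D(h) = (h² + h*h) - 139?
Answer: I*√234768410/164 ≈ 93.428*I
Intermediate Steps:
D(h) = -139/4 + h²/2 (D(h) = ((h² + h*h) - 139)/4 = ((h² + h²) - 139)/4 = (2*h² - 139)/4 = (-139 + 2*h²)/4 = -139/4 + h²/2)
S(F, w) = -69*F (S(F, w) = 3*(-23*F) = -69*F)
√(D((47 - 52)/(80 + 2)) + S(126, 83)) = √((-139/4 + ((47 - 52)/(80 + 2))²/2) - 69*126) = √((-139/4 + (-5/82)²/2) - 8694) = √((-139/4 + (½)*(25/6724)) - 8694) = √((-139/4 + 25/13448) - 8694) = √(-467293/13448 - 8694) = √(-117384205/13448) = I*√234768410/164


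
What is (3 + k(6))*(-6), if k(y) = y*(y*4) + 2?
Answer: -894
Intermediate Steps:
k(y) = 2 + 4*y² (k(y) = y*(4*y) + 2 = 4*y² + 2 = 2 + 4*y²)
(3 + k(6))*(-6) = (3 + (2 + 4*6²))*(-6) = (3 + (2 + 4*36))*(-6) = (3 + (2 + 144))*(-6) = (3 + 146)*(-6) = 149*(-6) = -894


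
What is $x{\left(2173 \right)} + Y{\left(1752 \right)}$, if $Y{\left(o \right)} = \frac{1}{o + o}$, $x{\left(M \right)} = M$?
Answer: $\frac{7614193}{3504} \approx 2173.0$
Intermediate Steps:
$Y{\left(o \right)} = \frac{1}{2 o}$
$x{\left(2173 \right)} + Y{\left(1752 \right)} = 2173 + \frac{1}{2 \cdot 1752} = 2173 + \frac{1}{2} \cdot \frac{1}{1752} = 2173 + \frac{1}{3504} = \frac{7614193}{3504}$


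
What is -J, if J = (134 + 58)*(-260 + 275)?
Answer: -2880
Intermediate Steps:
J = 2880 (J = 192*15 = 2880)
-J = -1*2880 = -2880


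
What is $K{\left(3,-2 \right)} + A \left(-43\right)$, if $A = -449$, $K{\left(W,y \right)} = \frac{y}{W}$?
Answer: $\frac{57919}{3} \approx 19306.0$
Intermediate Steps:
$K{\left(3,-2 \right)} + A \left(-43\right) = - \frac{2}{3} - -19307 = \left(-2\right) \frac{1}{3} + 19307 = - \frac{2}{3} + 19307 = \frac{57919}{3}$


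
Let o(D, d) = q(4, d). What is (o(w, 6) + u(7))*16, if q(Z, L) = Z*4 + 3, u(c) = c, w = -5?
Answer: 416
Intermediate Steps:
q(Z, L) = 3 + 4*Z (q(Z, L) = 4*Z + 3 = 3 + 4*Z)
o(D, d) = 19 (o(D, d) = 3 + 4*4 = 3 + 16 = 19)
(o(w, 6) + u(7))*16 = (19 + 7)*16 = 26*16 = 416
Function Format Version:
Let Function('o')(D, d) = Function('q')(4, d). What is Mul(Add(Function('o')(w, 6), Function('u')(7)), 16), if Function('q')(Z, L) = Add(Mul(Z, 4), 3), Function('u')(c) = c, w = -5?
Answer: 416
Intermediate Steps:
Function('q')(Z, L) = Add(3, Mul(4, Z)) (Function('q')(Z, L) = Add(Mul(4, Z), 3) = Add(3, Mul(4, Z)))
Function('o')(D, d) = 19 (Function('o')(D, d) = Add(3, Mul(4, 4)) = Add(3, 16) = 19)
Mul(Add(Function('o')(w, 6), Function('u')(7)), 16) = Mul(Add(19, 7), 16) = Mul(26, 16) = 416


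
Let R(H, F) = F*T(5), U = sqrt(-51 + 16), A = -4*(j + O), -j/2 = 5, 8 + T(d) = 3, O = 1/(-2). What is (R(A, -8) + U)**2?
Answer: (40 + I*sqrt(35))**2 ≈ 1565.0 + 473.29*I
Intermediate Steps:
O = -1/2 ≈ -0.50000
T(d) = -5 (T(d) = -8 + 3 = -5)
j = -10 (j = -2*5 = -10)
A = 42 (A = -4*(-10 - 1/2) = -4*(-21/2) = 42)
U = I*sqrt(35) (U = sqrt(-35) = I*sqrt(35) ≈ 5.9161*I)
R(H, F) = -5*F (R(H, F) = F*(-5) = -5*F)
(R(A, -8) + U)**2 = (-5*(-8) + I*sqrt(35))**2 = (40 + I*sqrt(35))**2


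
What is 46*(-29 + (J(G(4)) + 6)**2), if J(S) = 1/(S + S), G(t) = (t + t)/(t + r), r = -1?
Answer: 54671/128 ≈ 427.12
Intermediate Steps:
G(t) = 2*t/(-1 + t) (G(t) = (t + t)/(t - 1) = (2*t)/(-1 + t) = 2*t/(-1 + t))
J(S) = 1/(2*S)
46*(-29 + (J(G(4)) + 6)**2) = 46*(-29 + (1/(2*((2*4/(-1 + 4)))) + 6)**2) = 46*(-29 + (1/(2*((2*4/3))) + 6)**2) = 46*(-29 + (1/(2*((2*4*(1/3)))) + 6)**2) = 46*(-29 + (1/(2*(8/3)) + 6)**2) = 46*(-29 + ((1/2)*(3/8) + 6)**2) = 46*(-29 + (3/16 + 6)**2) = 46*(-29 + (99/16)**2) = 46*(-29 + 9801/256) = 46*(2377/256) = 54671/128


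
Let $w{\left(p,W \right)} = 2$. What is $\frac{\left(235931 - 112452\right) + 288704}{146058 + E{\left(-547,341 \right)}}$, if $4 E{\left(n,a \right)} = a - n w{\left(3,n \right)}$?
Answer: $\frac{1648732}{585667} \approx 2.8151$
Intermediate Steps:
$E{\left(n,a \right)} = - \frac{n}{2} + \frac{a}{4}$ ($E{\left(n,a \right)} = \frac{a - n 2}{4} = \frac{a - 2 n}{4} = - \frac{n}{2} + \frac{a}{4}$)
$\frac{\left(235931 - 112452\right) + 288704}{146058 + E{\left(-547,341 \right)}} = \frac{\left(235931 - 112452\right) + 288704}{146058 + \left(\left(- \frac{1}{2}\right) \left(-547\right) + \frac{1}{4} \cdot 341\right)} = \frac{123479 + 288704}{146058 + \left(\frac{547}{2} + \frac{341}{4}\right)} = \frac{412183}{146058 + \frac{1435}{4}} = \frac{412183}{\frac{585667}{4}} = 412183 \cdot \frac{4}{585667} = \frac{1648732}{585667}$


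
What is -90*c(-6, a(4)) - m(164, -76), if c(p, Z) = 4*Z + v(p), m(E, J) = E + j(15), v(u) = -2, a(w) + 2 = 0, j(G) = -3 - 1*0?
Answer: 739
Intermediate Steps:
j(G) = -3 (j(G) = -3 + 0 = -3)
a(w) = -2 (a(w) = -2 + 0 = -2)
m(E, J) = -3 + E (m(E, J) = E - 3 = -3 + E)
c(p, Z) = -2 + 4*Z (c(p, Z) = 4*Z - 2 = -2 + 4*Z)
-90*c(-6, a(4)) - m(164, -76) = -90*(-2 + 4*(-2)) - (-3 + 164) = -90*(-2 - 8) - 1*161 = -90*(-10) - 161 = 900 - 161 = 739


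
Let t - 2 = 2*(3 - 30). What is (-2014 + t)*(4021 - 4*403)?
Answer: -4976994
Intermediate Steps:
t = -52 (t = 2 + 2*(3 - 30) = 2 + 2*(-27) = 2 - 54 = -52)
(-2014 + t)*(4021 - 4*403) = (-2014 - 52)*(4021 - 4*403) = -2066*(4021 - 1612) = -2066*2409 = -4976994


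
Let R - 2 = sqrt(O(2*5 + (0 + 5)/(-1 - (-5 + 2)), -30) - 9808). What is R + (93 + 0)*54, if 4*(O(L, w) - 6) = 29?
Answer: 5024 + I*sqrt(39179)/2 ≈ 5024.0 + 98.968*I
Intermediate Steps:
O(L, w) = 53/4 (O(L, w) = 6 + (1/4)*29 = 6 + 29/4 = 53/4)
R = 2 + I*sqrt(39179)/2 (R = 2 + sqrt(53/4 - 9808) = 2 + sqrt(-39179/4) = 2 + I*sqrt(39179)/2 ≈ 2.0 + 98.968*I)
R + (93 + 0)*54 = (2 + I*sqrt(39179)/2) + (93 + 0)*54 = (2 + I*sqrt(39179)/2) + 93*54 = (2 + I*sqrt(39179)/2) + 5022 = 5024 + I*sqrt(39179)/2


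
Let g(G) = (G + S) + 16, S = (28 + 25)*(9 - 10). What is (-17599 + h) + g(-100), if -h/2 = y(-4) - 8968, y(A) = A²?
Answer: 168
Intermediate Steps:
h = 17904 (h = -2*((-4)² - 8968) = -2*(16 - 8968) = -2*(-8952) = 17904)
S = -53 (S = 53*(-1) = -53)
g(G) = -37 + G (g(G) = (G - 53) + 16 = (-53 + G) + 16 = -37 + G)
(-17599 + h) + g(-100) = (-17599 + 17904) + (-37 - 100) = 305 - 137 = 168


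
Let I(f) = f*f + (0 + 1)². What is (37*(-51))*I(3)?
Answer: -18870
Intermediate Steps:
I(f) = 1 + f² (I(f) = f² + 1² = f² + 1 = 1 + f²)
(37*(-51))*I(3) = (37*(-51))*(1 + 3²) = -1887*(1 + 9) = -1887*10 = -18870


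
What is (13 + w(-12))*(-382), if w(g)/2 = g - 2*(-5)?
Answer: -3438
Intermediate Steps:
w(g) = 20 + 2*g (w(g) = 2*(g - 2*(-5)) = 2*(g + 10) = 2*(10 + g) = 20 + 2*g)
(13 + w(-12))*(-382) = (13 + (20 + 2*(-12)))*(-382) = (13 + (20 - 24))*(-382) = (13 - 4)*(-382) = 9*(-382) = -3438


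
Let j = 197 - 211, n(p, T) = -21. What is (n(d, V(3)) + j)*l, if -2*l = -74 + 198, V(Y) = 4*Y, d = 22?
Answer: 2170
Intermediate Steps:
j = -14
l = -62 (l = -(-74 + 198)/2 = -½*124 = -62)
(n(d, V(3)) + j)*l = (-21 - 14)*(-62) = -35*(-62) = 2170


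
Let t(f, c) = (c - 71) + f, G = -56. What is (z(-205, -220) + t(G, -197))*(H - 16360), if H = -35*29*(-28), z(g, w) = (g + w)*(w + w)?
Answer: 2251312560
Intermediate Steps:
t(f, c) = -71 + c + f (t(f, c) = (-71 + c) + f = -71 + c + f)
z(g, w) = 2*w*(g + w) (z(g, w) = (g + w)*(2*w) = 2*w*(g + w))
H = 28420 (H = -1015*(-28) = 28420)
(z(-205, -220) + t(G, -197))*(H - 16360) = (2*(-220)*(-205 - 220) + (-71 - 197 - 56))*(28420 - 16360) = (2*(-220)*(-425) - 324)*12060 = (187000 - 324)*12060 = 186676*12060 = 2251312560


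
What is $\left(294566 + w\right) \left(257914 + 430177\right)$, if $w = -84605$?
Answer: $144472274451$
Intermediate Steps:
$\left(294566 + w\right) \left(257914 + 430177\right) = \left(294566 - 84605\right) \left(257914 + 430177\right) = 209961 \cdot 688091 = 144472274451$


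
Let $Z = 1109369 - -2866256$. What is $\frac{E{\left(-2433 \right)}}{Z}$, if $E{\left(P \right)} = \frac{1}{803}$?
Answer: $\frac{1}{3192426875} \approx 3.1324 \cdot 10^{-10}$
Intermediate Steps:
$E{\left(P \right)} = \frac{1}{803}$
$Z = 3975625$ ($Z = 1109369 + 2866256 = 3975625$)
$\frac{E{\left(-2433 \right)}}{Z} = \frac{1}{803 \cdot 3975625} = \frac{1}{803} \cdot \frac{1}{3975625} = \frac{1}{3192426875}$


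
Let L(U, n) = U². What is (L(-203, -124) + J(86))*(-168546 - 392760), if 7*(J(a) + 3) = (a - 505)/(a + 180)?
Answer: -21533144364909/931 ≈ -2.3129e+10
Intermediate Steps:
J(a) = -3 + (-505 + a)/(7*(180 + a)) (J(a) = -3 + ((a - 505)/(a + 180))/7 = -3 + ((-505 + a)/(180 + a))/7 = -3 + (-505 + a)/(7*(180 + a)))
(L(-203, -124) + J(86))*(-168546 - 392760) = ((-203)² + 5*(-857 - 4*86)/(7*(180 + 86)))*(-168546 - 392760) = (41209 + (5/7)*(-857 - 344)/266)*(-561306) = (41209 + (5/7)*(1/266)*(-1201))*(-561306) = (41209 - 6005/1862)*(-561306) = (76725153/1862)*(-561306) = -21533144364909/931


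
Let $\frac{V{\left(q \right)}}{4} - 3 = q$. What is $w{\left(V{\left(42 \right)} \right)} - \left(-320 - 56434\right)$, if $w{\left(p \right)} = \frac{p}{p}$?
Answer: $56755$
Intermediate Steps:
$V{\left(q \right)} = 12 + 4 q$
$w{\left(p \right)} = 1$
$w{\left(V{\left(42 \right)} \right)} - \left(-320 - 56434\right) = 1 - \left(-320 - 56434\right) = 1 - -56754 = 1 + 56754 = 56755$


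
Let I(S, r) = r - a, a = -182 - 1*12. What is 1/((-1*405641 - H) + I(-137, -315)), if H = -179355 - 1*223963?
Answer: -1/2444 ≈ -0.00040917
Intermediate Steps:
a = -194 (a = -182 - 12 = -194)
H = -403318 (H = -179355 - 223963 = -403318)
I(S, r) = 194 + r (I(S, r) = r - 1*(-194) = r + 194 = 194 + r)
1/((-1*405641 - H) + I(-137, -315)) = 1/((-1*405641 - 1*(-403318)) + (194 - 315)) = 1/((-405641 + 403318) - 121) = 1/(-2323 - 121) = 1/(-2444) = -1/2444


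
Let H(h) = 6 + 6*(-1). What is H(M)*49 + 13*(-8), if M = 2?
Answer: -104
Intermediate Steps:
H(h) = 0 (H(h) = 6 - 6 = 0)
H(M)*49 + 13*(-8) = 0*49 + 13*(-8) = 0 - 104 = -104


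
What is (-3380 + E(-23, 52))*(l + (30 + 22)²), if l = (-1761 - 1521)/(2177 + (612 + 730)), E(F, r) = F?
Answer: -10789885294/1173 ≈ -9.1985e+6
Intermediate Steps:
l = -1094/1173 (l = -3282/(2177 + 1342) = -3282/3519 = -3282*1/3519 = -1094/1173 ≈ -0.93265)
(-3380 + E(-23, 52))*(l + (30 + 22)²) = (-3380 - 23)*(-1094/1173 + (30 + 22)²) = -3403*(-1094/1173 + 52²) = -3403*(-1094/1173 + 2704) = -3403*3170698/1173 = -10789885294/1173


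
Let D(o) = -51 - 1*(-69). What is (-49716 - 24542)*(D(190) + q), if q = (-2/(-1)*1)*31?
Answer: -5940640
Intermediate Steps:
q = 62 (q = (-2*(-1)*1)*31 = (2*1)*31 = 2*31 = 62)
D(o) = 18 (D(o) = -51 + 69 = 18)
(-49716 - 24542)*(D(190) + q) = (-49716 - 24542)*(18 + 62) = -74258*80 = -5940640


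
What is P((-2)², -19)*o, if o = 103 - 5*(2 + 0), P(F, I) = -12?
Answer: -1116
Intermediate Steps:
o = 93 (o = 103 - 5*2 = 103 - 1*10 = 103 - 10 = 93)
P((-2)², -19)*o = -12*93 = -1116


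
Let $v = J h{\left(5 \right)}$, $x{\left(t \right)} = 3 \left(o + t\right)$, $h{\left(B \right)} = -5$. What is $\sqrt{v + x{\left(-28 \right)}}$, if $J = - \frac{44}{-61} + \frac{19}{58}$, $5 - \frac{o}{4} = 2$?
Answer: $\frac{3 i \sqrt{74053878}}{3538} \approx 7.2969 i$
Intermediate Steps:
$o = 12$ ($o = 20 - 8 = 12$)
$J = \frac{3711}{3538}$ ($J = \left(-44\right) \left(- \frac{1}{61}\right) + 19 \cdot \frac{1}{58} = \frac{44}{61} + \frac{19}{58} = \frac{3711}{3538} \approx 1.0489$)
$x{\left(t \right)} = 36 + 3 t$ ($x{\left(t \right)} = 3 \left(12 + t\right) = 36 + 3 t$)
$v = - \frac{18555}{3538}$ ($v = \frac{3711}{3538} \left(-5\right) = - \frac{18555}{3538} \approx -5.2445$)
$\sqrt{v + x{\left(-28 \right)}} = \sqrt{- \frac{18555}{3538} + \left(36 + 3 \left(-28\right)\right)} = \sqrt{- \frac{18555}{3538} + \left(36 - 84\right)} = \sqrt{- \frac{18555}{3538} - 48} = \sqrt{- \frac{188379}{3538}} = \frac{3 i \sqrt{74053878}}{3538}$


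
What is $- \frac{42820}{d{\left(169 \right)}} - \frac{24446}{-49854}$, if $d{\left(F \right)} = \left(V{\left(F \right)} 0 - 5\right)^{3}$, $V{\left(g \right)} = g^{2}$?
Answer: $\frac{213780403}{623175} \approx 343.05$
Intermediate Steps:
$d{\left(F \right)} = -125$ ($d{\left(F \right)} = \left(F^{2} \cdot 0 - 5\right)^{3} = \left(0 - 5\right)^{3} = \left(-5\right)^{3} = -125$)
$- \frac{42820}{d{\left(169 \right)}} - \frac{24446}{-49854} = - \frac{42820}{-125} - \frac{24446}{-49854} = \left(-42820\right) \left(- \frac{1}{125}\right) - - \frac{12223}{24927} = \frac{8564}{25} + \frac{12223}{24927} = \frac{213780403}{623175}$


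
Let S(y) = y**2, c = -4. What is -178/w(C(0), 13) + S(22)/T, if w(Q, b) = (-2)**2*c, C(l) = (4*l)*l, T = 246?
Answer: 12883/984 ≈ 13.092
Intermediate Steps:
C(l) = 4*l**2
w(Q, b) = -16 (w(Q, b) = (-2)**2*(-4) = 4*(-4) = -16)
-178/w(C(0), 13) + S(22)/T = -178/(-16) + 22**2/246 = -178*(-1/16) + 484*(1/246) = 89/8 + 242/123 = 12883/984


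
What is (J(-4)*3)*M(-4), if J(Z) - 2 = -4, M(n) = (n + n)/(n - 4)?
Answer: -6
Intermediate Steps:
M(n) = 2*n/(-4 + n) (M(n) = (2*n)/(-4 + n) = 2*n/(-4 + n))
J(Z) = -2 (J(Z) = 2 - 4 = -2)
(J(-4)*3)*M(-4) = (-2*3)*(2*(-4)/(-4 - 4)) = -12*(-4)/(-8) = -12*(-4)*(-1)/8 = -6*1 = -6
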